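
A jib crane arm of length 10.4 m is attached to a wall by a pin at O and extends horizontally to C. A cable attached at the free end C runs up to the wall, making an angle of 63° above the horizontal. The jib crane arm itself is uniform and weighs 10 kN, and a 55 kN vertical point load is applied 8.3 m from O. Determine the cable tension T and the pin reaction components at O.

T = 54.88 kN, O_x = 24.91 kN, O_y = 16.11 kN

ΣM about O: T·sin63°·10.4 − 10·5.2 − 55·8.3 = 0 → T = 508.5/(10.4·0.891007) = 54.8752 ≈ 54.88 kN.
ΣF_x = 0: O_x − T·cos63° = 0 → O_x = 54.8752 × 0.45399 = 24.91 kN.
ΣF_y = 0: O_y + T·sin63° − 10 − 55 = 0 → O_y = 65 − 54.8752 × 0.891007 = 16.11 kN.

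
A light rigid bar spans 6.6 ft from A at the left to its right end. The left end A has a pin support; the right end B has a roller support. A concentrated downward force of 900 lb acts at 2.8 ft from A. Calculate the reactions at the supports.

A_x = 0, A_y = 518.2 lb, B_y = 381.8 lb

Taking moments about A: B_y·6.6 − 900·2.8 = 0 → B_y = 2520/6.6 = 381.818 ≈ 381.8 lb.
ΣF_y = 0: A_y + 381.818 − 900 = 0 → A_y = 518.2 lb.
ΣF_x = 0: no horizontal applied forces, so A_x = 0.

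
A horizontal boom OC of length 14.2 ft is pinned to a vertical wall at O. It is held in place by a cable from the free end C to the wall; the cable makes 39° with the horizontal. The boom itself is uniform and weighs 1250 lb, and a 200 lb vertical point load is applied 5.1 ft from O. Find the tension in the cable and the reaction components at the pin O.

ΣM about O: T·sin39°·14.2 − 1250·7.1 − 200·5.1 = 0 → T = 9895/(14.2·0.62932) = 1107.28 ≈ 1107 lb.
ΣF_x = 0: O_x − T·cos39° = 0 → O_x = 1107.28 × 0.777146 = 860.5 lb.
ΣF_y = 0: O_y + T·sin39° − 1250 − 200 = 0 → O_y = 1450 − 1107.28 × 0.62932 = 753.2 lb.

T = 1107 lb, O_x = 860.5 lb, O_y = 753.2 lb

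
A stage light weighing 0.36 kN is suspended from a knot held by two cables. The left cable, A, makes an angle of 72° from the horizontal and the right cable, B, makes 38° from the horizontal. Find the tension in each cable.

ΣF_x = 0: −T_A·cos72° + T_B·cos38° = 0 → T_B = 0.392148·T_A.
ΣF_y = 0: T_A·sin72° + T_B·sin38° = 0.36.
Substitute: T_A·(0.951057 + 0.392148·0.615661) = 0.36 → T_A = 0.30189 ≈ 0.3019 kN.
Then T_B = 0.392148 × 0.30189 = 0.1184 kN.

T_A = 0.3019 kN, T_B = 0.1184 kN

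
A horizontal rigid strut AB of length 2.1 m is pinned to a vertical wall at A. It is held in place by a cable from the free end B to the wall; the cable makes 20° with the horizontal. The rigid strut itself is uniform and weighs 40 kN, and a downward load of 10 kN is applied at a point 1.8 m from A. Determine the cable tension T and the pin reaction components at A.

T = 83.54 kN, A_x = 78.50 kN, A_y = 21.43 kN

ΣM about A: T·sin20°·2.1 − 40·1.05 − 10·1.8 = 0 → T = 60/(2.1·0.34202) = 83.5373 ≈ 83.54 kN.
ΣF_x = 0: A_x − T·cos20° = 0 → A_x = 83.5373 × 0.939693 = 78.50 kN.
ΣF_y = 0: A_y + T·sin20° − 40 − 10 = 0 → A_y = 50 − 83.5373 × 0.34202 = 21.43 kN.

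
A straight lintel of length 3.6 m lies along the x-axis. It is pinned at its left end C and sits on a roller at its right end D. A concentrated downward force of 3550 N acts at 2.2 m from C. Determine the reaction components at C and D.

C_x = 0, C_y = 1381 N, D_y = 2169 N

Taking moments about C: D_y·3.6 − 3550·2.2 = 0 → D_y = 7810/3.6 = 2169.44 ≈ 2169 N.
ΣF_y = 0: C_y + 2169.44 − 3550 = 0 → C_y = 1381 N.
ΣF_x = 0: no horizontal applied forces, so C_x = 0.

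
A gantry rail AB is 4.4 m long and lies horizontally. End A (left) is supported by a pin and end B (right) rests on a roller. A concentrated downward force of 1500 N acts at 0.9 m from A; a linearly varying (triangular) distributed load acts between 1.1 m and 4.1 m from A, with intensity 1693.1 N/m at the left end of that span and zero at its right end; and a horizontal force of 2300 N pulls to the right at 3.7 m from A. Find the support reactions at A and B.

A_x = -2300 N, A_y = 2521 N, B_y = 1519 N

Resultant of the triangular load: ½ × 1693.1 × 3 = 2539.65 N, acting at 2.1 m from A (one-third of the span from the peak).
Moments about A: B_y·4.4 − 1500·0.9 − (½·1693.1·3)·2.1 = 0 → B_y = 6683.265/4.4 = 1518.92 ≈ 1519 N.
ΣF_y = 0: A_y + 1518.92 − 1500 − ½·1693.1·3 = 0 → A_y = 2521 N.
ΣF_x = 0: A_x + 2300 = 0 → A_x = -2300 N.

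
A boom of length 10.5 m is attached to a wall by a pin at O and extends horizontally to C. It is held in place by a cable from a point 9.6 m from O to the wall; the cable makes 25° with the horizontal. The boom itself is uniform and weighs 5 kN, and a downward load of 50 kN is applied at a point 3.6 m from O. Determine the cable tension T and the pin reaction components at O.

T = 50.84 kN, O_x = 46.07 kN, O_y = 33.52 kN

ΣM about O: T·sin25°·9.6 − 5·5.25 − 50·3.6 = 0 → T = 206.25/(9.6·0.422618) = 50.8364 ≈ 50.84 kN.
ΣF_x = 0: O_x − T·cos25° = 0 → O_x = 50.8364 × 0.906308 = 46.07 kN.
ΣF_y = 0: O_y + T·sin25° − 5 − 50 = 0 → O_y = 55 − 50.8364 × 0.422618 = 33.52 kN.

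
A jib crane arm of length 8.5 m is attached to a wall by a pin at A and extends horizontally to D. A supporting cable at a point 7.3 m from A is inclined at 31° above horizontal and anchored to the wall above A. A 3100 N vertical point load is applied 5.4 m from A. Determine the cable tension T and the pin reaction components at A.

T = 4452 N, A_x = 3816 N, A_y = 806.8 N

ΣM about A: T·sin31°·7.3 − 3100·5.4 = 0 → T = 16740/(7.3·0.515038) = 4452.39 ≈ 4452 N.
ΣF_x = 0: A_x − T·cos31° = 0 → A_x = 4452.39 × 0.857167 = 3816 N.
ΣF_y = 0: A_y + T·sin31° − 3100 = 0 → A_y = 3100 − 4452.39 × 0.515038 = 806.8 N.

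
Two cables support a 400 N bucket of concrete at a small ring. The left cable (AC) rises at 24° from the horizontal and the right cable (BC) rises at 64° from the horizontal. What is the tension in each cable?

ΣF_x = 0: −T_AC·cos24° + T_BC·cos64° = 0 → T_BC = 2.08395·T_AC.
ΣF_y = 0: T_AC·sin24° + T_BC·sin64° = 400.
Substitute: T_AC·(0.406737 + 2.08395·0.898794) = 400 → T_AC = 175.456 ≈ 175.5 N.
Then T_BC = 2.08395 × 175.456 = 365.6 N.

T_AC = 175.5 N, T_BC = 365.6 N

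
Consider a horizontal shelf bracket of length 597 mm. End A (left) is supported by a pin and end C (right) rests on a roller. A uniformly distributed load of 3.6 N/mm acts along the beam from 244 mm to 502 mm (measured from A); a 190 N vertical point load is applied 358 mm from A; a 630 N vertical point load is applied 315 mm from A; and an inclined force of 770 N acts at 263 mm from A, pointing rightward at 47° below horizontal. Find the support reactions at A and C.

Resultant of the distributed load: 3.6 × 258 = 928.8 N at 373 mm from A.
Taking moments about A: C_y·597 − (3.6·258)·373 − 190·358 − 630·315 − 770·sin47°·263 = 0 → C_y = 761019/597 = 1274.74 ≈ 1275 N.
ΣF_y = 0: A_y + 1274.74 − 3.6·258 − 190 − 630 − 770·sin47° = 0 → A_y = 1037 N.
ΣF_x = 0: A_x + 770·cos47° = 0 → A_x = -525.1 N.

A_x = -525.1 N, A_y = 1037 N, C_y = 1275 N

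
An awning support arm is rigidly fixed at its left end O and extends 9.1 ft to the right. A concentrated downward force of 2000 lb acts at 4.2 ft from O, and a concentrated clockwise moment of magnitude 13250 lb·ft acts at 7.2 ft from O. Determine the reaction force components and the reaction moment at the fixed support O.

ΣF_x = 0: O_x = 0.
ΣF_y = 0: O_y − 2000 = 0 → O_y = 2000 lb.
ΣM about O: M_O − 2000·4.2 − 13250 = 0 → M_O = 21650 lb·ft.

O_x = 0, O_y = 2000 lb, M_O = 21650 lb·ft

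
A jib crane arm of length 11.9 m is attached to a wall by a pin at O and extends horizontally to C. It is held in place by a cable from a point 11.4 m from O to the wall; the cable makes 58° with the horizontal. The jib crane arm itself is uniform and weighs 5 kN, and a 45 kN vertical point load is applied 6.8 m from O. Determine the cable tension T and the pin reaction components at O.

ΣM about O: T·sin58°·11.4 − 5·5.95 − 45·6.8 = 0 → T = 335.75/(11.4·0.848048) = 34.7289 ≈ 34.73 kN.
ΣF_x = 0: O_x − T·cos58° = 0 → O_x = 34.7289 × 0.529919 = 18.40 kN.
ΣF_y = 0: O_y + T·sin58° − 5 − 45 = 0 → O_y = 50 − 34.7289 × 0.848048 = 20.55 kN.

T = 34.73 kN, O_x = 18.40 kN, O_y = 20.55 kN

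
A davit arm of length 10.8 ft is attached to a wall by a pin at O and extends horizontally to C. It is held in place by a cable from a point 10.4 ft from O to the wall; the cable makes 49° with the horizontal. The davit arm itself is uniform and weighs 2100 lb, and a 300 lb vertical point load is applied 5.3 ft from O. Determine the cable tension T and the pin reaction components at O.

T = 1647 lb, O_x = 1081 lb, O_y = 1157 lb

ΣM about O: T·sin49°·10.4 − 2100·5.4 − 300·5.3 = 0 → T = 12930/(10.4·0.75471) = 1647.35 ≈ 1647 lb.
ΣF_x = 0: O_x − T·cos49° = 0 → O_x = 1647.35 × 0.656059 = 1081 lb.
ΣF_y = 0: O_y + T·sin49° − 2100 − 300 = 0 → O_y = 2400 − 1647.35 × 0.75471 = 1157 lb.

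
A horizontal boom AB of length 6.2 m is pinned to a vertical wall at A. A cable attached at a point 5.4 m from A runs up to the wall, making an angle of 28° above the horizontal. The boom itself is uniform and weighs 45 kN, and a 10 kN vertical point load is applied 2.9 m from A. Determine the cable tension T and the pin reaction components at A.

ΣM about A: T·sin28°·5.4 − 45·3.1 − 10·2.9 = 0 → T = 168.5/(5.4·0.469472) = 66.4655 ≈ 66.47 kN.
ΣF_x = 0: A_x − T·cos28° = 0 → A_x = 66.4655 × 0.882948 = 58.69 kN.
ΣF_y = 0: A_y + T·sin28° − 45 − 10 = 0 → A_y = 55 − 66.4655 × 0.469472 = 23.80 kN.

T = 66.47 kN, A_x = 58.69 kN, A_y = 23.80 kN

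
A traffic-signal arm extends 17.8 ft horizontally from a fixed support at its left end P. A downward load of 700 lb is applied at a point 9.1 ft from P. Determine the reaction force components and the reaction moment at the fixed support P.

ΣF_x = 0: P_x = 0.
ΣF_y = 0: P_y − 700 = 0 → P_y = 700.0 lb.
ΣM about P: M_P − 700·9.1 = 0 → M_P = 6370 lb·ft.

P_x = 0, P_y = 700.0 lb, M_P = 6370 lb·ft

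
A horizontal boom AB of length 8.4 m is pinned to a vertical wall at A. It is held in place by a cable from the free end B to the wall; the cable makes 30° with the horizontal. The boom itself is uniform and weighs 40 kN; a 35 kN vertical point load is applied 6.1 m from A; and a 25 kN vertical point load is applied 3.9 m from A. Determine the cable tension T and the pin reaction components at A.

ΣM about A: T·sin30°·8.4 − 40·4.2 − 35·6.1 − 25·3.9 = 0 → T = 479/(8.4·0.5) = 114.048 ≈ 114.0 kN.
ΣF_x = 0: A_x − T·cos30° = 0 → A_x = 114.048 × 0.866025 = 98.77 kN.
ΣF_y = 0: A_y + T·sin30° − 40 − 35 − 25 = 0 → A_y = 100 − 114.048 × 0.5 = 42.98 kN.

T = 114.0 kN, A_x = 98.77 kN, A_y = 42.98 kN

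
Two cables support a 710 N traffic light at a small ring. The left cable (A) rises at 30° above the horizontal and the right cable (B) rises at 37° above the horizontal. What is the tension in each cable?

T_A = 616.0 N, T_B = 668.0 N

ΣF_x = 0: −T_A·cos30° + T_B·cos37° = 0 → T_B = 1.08438·T_A.
ΣF_y = 0: T_A·sin30° + T_B·sin37° = 710.
Substitute: T_A·(0.5 + 1.08438·0.601815) = 710 → T_A = 616.001 ≈ 616.0 N.
Then T_B = 1.08438 × 616.001 = 668.0 N.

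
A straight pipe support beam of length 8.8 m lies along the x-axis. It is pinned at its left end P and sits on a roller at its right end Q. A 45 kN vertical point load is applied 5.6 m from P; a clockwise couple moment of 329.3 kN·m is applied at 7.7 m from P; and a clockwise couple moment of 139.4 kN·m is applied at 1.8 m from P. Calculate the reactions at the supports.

ΣM about P: Q_y·8.8 − 45·5.6 − 329.3 − 139.4 = 0 → Q_y = 720.7/8.8 = 81.8977 ≈ 81.90 kN.
ΣF_y = 0: P_y + 81.8977 − 45 = 0 → P_y = -36.90 kN.
ΣF_x = 0: no horizontal applied forces, so P_x = 0.

P_x = 0, P_y = -36.90 kN, Q_y = 81.90 kN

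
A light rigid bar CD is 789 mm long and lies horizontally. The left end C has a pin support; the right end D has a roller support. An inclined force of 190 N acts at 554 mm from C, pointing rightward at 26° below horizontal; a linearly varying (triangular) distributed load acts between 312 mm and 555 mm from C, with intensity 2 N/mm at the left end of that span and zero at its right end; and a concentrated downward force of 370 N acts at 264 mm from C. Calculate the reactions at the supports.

Resultant of the triangular load: ½ × 2 × 243 = 243 N, acting at 393 mm from C (one-third of the span from the peak).
Taking moments about C: D_y·789 − 190·sin26°·554 − (½·2·243)·393 − 370·264 = 0 → D_y = 239322/789 = 303.323 ≈ 303.3 N.
ΣF_y = 0: C_y + 303.323 − 190·sin26° − ½·2·243 − 370 = 0 → C_y = 393.0 N.
ΣF_x = 0: C_x + 190·cos26° = 0 → C_x = -170.8 N.

C_x = -170.8 N, C_y = 393.0 N, D_y = 303.3 N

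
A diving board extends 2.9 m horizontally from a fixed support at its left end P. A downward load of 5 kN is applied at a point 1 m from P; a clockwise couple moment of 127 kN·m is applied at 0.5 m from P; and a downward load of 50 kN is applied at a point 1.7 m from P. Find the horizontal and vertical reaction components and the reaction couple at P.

ΣF_x = 0: P_x = 0.
ΣF_y = 0: P_y − 5 − 50 = 0 → P_y = 55.00 kN.
ΣM about P: M_P − 5·1 − 127 − 50·1.7 = 0 → M_P = 217.0 kN·m.

P_x = 0, P_y = 55.00 kN, M_P = 217.0 kN·m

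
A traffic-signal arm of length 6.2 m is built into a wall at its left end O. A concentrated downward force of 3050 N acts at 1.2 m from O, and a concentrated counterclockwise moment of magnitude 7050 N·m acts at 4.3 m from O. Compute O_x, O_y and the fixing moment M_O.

ΣF_x = 0: O_x = 0.
ΣF_y = 0: O_y − 3050 = 0 → O_y = 3050 N.
ΣM about O: M_O − 3050·1.2 + 7050 = 0 → M_O = -3390 N·m.

O_x = 0, O_y = 3050 N, M_O = -3390 N·m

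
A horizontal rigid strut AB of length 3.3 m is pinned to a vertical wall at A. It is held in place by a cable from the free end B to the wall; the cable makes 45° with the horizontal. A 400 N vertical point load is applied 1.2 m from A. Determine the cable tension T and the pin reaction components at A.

ΣM about A: T·sin45°·3.3 − 400·1.2 = 0 → T = 480/(3.3·0.707107) = 205.704 ≈ 205.7 N.
ΣF_x = 0: A_x − T·cos45° = 0 → A_x = 205.704 × 0.707107 = 145.5 N.
ΣF_y = 0: A_y + T·sin45° − 400 = 0 → A_y = 400 − 205.704 × 0.707107 = 254.5 N.

T = 205.7 N, A_x = 145.5 N, A_y = 254.5 N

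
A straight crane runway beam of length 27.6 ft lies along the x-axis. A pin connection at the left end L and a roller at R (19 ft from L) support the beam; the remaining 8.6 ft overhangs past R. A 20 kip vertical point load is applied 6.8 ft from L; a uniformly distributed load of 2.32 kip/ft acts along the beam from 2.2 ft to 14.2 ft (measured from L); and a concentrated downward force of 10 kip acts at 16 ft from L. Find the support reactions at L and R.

Resultant of the distributed load: 2.32 × 12 = 27.84 kip at 8.2 ft from L.
Moments about L: R_y·19 − 20·6.8 − (2.32·12)·8.2 − 10·16 = 0 → R_y = 524.288/19 = 27.5941 ≈ 27.59 kip.
ΣF_y = 0: L_y + 27.5941 − 20 − 2.32·12 − 10 = 0 → L_y = 30.25 kip.
ΣF_x = 0: no horizontal applied forces, so L_x = 0.

L_x = 0, L_y = 30.25 kip, R_y = 27.59 kip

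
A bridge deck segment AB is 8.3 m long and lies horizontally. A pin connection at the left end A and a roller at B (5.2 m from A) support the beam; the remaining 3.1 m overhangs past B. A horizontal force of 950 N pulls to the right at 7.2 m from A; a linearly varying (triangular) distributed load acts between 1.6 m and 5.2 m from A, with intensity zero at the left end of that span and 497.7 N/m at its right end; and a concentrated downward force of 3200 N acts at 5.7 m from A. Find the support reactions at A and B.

A_x = -950.0 N, A_y = -101.0 N, B_y = 4197 N

Resultant of the triangular load: ½ × 497.7 × 3.6 = 895.86 N, acting at 4 m from A (one-third of the span from the peak).
ΣM about A: B_y·5.2 − (½·497.7·3.6)·4 − 3200·5.7 = 0 → B_y = 21823.44/5.2 = 4196.82 ≈ 4197 N.
ΣF_y = 0: A_y + 4196.82 − ½·497.7·3.6 − 3200 = 0 → A_y = -101.0 N.
ΣF_x = 0: A_x + 950 = 0 → A_x = -950.0 N.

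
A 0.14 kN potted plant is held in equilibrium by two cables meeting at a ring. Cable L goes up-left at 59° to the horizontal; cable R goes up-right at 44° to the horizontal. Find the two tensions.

T_L = 0.1034 kN, T_R = 0.07400 kN

ΣF_x = 0: −T_L·cos59° + T_R·cos44° = 0 → T_R = 0.715987·T_L.
ΣF_y = 0: T_L·sin59° + T_R·sin44° = 0.14.
Substitute: T_L·(0.857167 + 0.715987·0.694658) = 0.14 → T_L = 0.103357 ≈ 0.1034 kN.
Then T_R = 0.715987 × 0.103357 = 0.07400 kN.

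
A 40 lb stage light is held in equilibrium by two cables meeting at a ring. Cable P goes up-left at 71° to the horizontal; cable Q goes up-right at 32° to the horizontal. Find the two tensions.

ΣF_x = 0: −T_P·cos71° + T_Q·cos32° = 0 → T_Q = 0.383903·T_P.
ΣF_y = 0: T_P·sin71° + T_Q·sin32° = 40.
Substitute: T_P·(0.945519 + 0.383903·0.529919) = 40 → T_P = 34.8142 ≈ 34.81 lb.
Then T_Q = 0.383903 × 34.8142 = 13.37 lb.

T_P = 34.81 lb, T_Q = 13.37 lb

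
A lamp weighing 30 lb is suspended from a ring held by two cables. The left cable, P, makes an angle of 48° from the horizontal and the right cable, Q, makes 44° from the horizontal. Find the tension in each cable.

ΣF_x = 0: −T_P·cos48° + T_Q·cos44° = 0 → T_Q = 0.930201·T_P.
ΣF_y = 0: T_P·sin48° + T_Q·sin44° = 30.
Substitute: T_P·(0.743145 + 0.930201·0.694658) = 30 → T_P = 21.5934 ≈ 21.59 lb.
Then T_Q = 0.930201 × 21.5934 = 20.09 lb.

T_P = 21.59 lb, T_Q = 20.09 lb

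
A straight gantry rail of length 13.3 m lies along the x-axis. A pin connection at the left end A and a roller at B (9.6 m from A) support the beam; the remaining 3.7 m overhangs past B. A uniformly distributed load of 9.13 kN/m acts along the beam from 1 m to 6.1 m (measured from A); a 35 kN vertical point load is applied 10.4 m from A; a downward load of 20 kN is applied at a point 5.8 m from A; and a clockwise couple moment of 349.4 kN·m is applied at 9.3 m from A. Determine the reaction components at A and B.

Resultant of the distributed load: 9.13 × 5.1 = 46.563 kN at 3.55 m from A.
ΣM about A: B_y·9.6 − (9.13·5.1)·3.55 − 35·10.4 − 20·5.8 − 349.4 = 0 → B_y = 994.69865/9.6 = 103.614 ≈ 103.6 kN.
ΣF_y = 0: A_y + 103.614 − 9.13·5.1 − 35 − 20 = 0 → A_y = -2.051 kN.
ΣF_x = 0: no horizontal applied forces, so A_x = 0.

A_x = 0, A_y = -2.051 kN, B_y = 103.6 kN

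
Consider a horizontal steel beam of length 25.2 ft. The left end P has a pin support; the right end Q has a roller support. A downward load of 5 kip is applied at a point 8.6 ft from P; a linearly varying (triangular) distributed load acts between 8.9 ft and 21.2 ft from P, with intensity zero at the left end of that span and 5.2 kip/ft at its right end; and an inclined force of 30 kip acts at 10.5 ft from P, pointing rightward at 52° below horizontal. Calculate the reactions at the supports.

P_x = -18.47 kip, P_y = 27.36 kip, Q_y = 33.26 kip

Resultant of the triangular load: ½ × 5.2 × 12.3 = 31.98 kip, acting at 17.1 ft from P (one-third of the span from the peak).
Moments about P: Q_y·25.2 − 5·8.6 − (½·5.2·12.3)·17.1 − 30·sin52°·10.5 = 0 → Q_y = 838.081/25.2 = 33.2572 ≈ 33.26 kip.
ΣF_y = 0: P_y + 33.2572 − 5 − ½·5.2·12.3 − 30·sin52° = 0 → P_y = 27.36 kip.
ΣF_x = 0: P_x + 30·cos52° = 0 → P_x = -18.47 kip.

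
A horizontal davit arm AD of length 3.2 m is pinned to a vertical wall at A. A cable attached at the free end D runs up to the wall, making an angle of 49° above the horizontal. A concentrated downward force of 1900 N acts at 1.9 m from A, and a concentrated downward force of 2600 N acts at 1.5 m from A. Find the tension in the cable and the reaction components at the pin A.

T = 3110 N, A_x = 2040 N, A_y = 2153 N

ΣM about A: T·sin49°·3.2 − 1900·1.9 − 2600·1.5 = 0 → T = 7510/(3.2·0.75471) = 3109.64 ≈ 3110 N.
ΣF_x = 0: A_x − T·cos49° = 0 → A_x = 3109.64 × 0.656059 = 2040 N.
ΣF_y = 0: A_y + T·sin49° − 1900 − 2600 = 0 → A_y = 4500 − 3109.64 × 0.75471 = 2153 N.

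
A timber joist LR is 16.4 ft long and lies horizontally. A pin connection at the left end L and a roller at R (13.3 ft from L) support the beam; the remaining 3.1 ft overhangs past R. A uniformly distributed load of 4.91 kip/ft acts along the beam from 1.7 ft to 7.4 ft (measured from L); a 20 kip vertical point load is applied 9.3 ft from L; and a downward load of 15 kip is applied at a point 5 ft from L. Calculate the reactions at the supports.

L_x = 0, L_y = 33.79 kip, R_y = 29.20 kip

Resultant of the distributed load: 4.91 × 5.7 = 27.987 kip at 4.55 ft from L.
Taking moments about L: R_y·13.3 − (4.91·5.7)·4.55 − 20·9.3 − 15·5 = 0 → R_y = 388.34085/13.3 = 29.1986 ≈ 29.20 kip.
ΣF_y = 0: L_y + 29.1986 − 4.91·5.7 − 20 − 15 = 0 → L_y = 33.79 kip.
ΣF_x = 0: no horizontal applied forces, so L_x = 0.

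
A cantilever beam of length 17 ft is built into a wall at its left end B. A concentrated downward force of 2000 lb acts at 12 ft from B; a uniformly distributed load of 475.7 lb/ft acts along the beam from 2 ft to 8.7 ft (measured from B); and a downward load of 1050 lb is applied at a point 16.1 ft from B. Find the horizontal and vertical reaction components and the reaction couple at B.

Resultant of the distributed load: 475.7 × 6.7 = 3187.19 lb at 5.35 ft from B.
ΣF_x = 0: B_x = 0.
ΣF_y = 0: B_y − 2000 − 475.7·6.7 − 1050 = 0 → B_y = 6237 lb.
ΣM about B: M_B − 2000·12 − (475.7·6.7)·5.35 − 1050·16.1 = 0 → M_B = 57960 lb·ft.

B_x = 0, B_y = 6237 lb, M_B = 57960 lb·ft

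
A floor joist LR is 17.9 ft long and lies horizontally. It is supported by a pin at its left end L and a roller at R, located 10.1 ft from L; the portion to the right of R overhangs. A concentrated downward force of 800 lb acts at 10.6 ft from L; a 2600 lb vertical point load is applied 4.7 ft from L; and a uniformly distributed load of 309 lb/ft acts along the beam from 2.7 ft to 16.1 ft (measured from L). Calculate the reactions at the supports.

L_x = 0, L_y = 1637 lb, R_y = 5903 lb

Resultant of the distributed load: 309 × 13.4 = 4140.6 lb at 9.4 ft from L.
ΣM about L: R_y·10.1 − 800·10.6 − 2600·4.7 − (309·13.4)·9.4 = 0 → R_y = 59621.64/10.1 = 5903.13 ≈ 5903 lb.
ΣF_y = 0: L_y + 5903.13 − 800 − 2600 − 309·13.4 = 0 → L_y = 1637 lb.
ΣF_x = 0: no horizontal applied forces, so L_x = 0.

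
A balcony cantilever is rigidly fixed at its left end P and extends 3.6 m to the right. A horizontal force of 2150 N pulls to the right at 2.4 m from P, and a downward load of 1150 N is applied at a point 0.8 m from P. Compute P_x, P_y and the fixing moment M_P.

P_x = -2150 N, P_y = 1150 N, M_P = 920.0 N·m

ΣF_x = 0: P_x + 2150 = 0 → P_x = -2150 N.
ΣF_y = 0: P_y − 1150 = 0 → P_y = 1150 N.
ΣM about P: M_P − 1150·0.8 = 0 → M_P = 920.0 N·m.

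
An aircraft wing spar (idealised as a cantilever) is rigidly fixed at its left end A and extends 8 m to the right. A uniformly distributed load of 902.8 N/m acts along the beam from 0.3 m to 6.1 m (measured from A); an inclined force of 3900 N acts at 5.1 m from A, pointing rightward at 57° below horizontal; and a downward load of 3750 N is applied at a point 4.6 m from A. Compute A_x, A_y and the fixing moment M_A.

A_x = -2124 N, A_y = 12260 N, M_A = 50690 N·m

Resultant of the distributed load: 902.8 × 5.8 = 5236.24 N at 3.2 m from A.
ΣF_x = 0: A_x + 3900·cos57° = 0 → A_x = -2124 N.
ΣF_y = 0: A_y − 902.8·5.8 − 3900·sin57° − 3750 = 0 → A_y = 12260 N.
ΣM about A: M_A − (902.8·5.8)·3.2 − 3900·sin57°·5.1 − 3750·4.6 = 0 → M_A = 50690 N·m.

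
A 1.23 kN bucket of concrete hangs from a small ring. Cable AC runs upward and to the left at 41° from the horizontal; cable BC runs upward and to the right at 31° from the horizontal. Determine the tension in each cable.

ΣF_x = 0: −T_AC·cos41° + T_BC·cos31° = 0 → T_BC = 0.880469·T_AC.
ΣF_y = 0: T_AC·sin41° + T_BC·sin31° = 1.23.
Substitute: T_AC·(0.656059 + 0.880469·0.515038) = 1.23 → T_AC = 1.10857 ≈ 1.109 kN.
Then T_BC = 0.880469 × 1.10857 = 0.9761 kN.

T_AC = 1.109 kN, T_BC = 0.9761 kN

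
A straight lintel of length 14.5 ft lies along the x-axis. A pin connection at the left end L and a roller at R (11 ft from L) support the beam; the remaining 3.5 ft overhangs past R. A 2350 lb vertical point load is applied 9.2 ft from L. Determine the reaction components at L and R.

L_x = 0, L_y = 384.5 lb, R_y = 1965 lb

ΣM about L: R_y·11 − 2350·9.2 = 0 → R_y = 21620/11 = 1965.45 ≈ 1965 lb.
ΣF_y = 0: L_y + 1965.45 − 2350 = 0 → L_y = 384.5 lb.
ΣF_x = 0: no horizontal applied forces, so L_x = 0.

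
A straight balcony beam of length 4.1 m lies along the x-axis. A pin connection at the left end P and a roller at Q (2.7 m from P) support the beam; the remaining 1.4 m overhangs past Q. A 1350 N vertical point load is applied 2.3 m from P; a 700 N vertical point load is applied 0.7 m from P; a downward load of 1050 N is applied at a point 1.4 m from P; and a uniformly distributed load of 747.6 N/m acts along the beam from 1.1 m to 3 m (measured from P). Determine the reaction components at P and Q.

Resultant of the distributed load: 747.6 × 1.9 = 1420.44 N at 2.05 m from P.
ΣM about P: Q_y·2.7 − 1350·2.3 − 700·0.7 − 1050·1.4 − (747.6·1.9)·2.05 = 0 → Q_y = 7976.902/2.7 = 2954.41 ≈ 2954 N.
ΣF_y = 0: P_y + 2954.41 − 1350 − 700 − 1050 − 747.6·1.9 = 0 → P_y = 1566 N.
ΣF_x = 0: no horizontal applied forces, so P_x = 0.

P_x = 0, P_y = 1566 N, Q_y = 2954 N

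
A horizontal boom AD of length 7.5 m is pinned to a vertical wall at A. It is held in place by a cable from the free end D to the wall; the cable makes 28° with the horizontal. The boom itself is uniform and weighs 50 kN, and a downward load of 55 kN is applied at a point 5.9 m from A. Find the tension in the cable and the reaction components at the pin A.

ΣM about A: T·sin28°·7.5 − 50·3.75 − 55·5.9 = 0 → T = 512/(7.5·0.469472) = 145.412 ≈ 145.4 kN.
ΣF_x = 0: A_x − T·cos28° = 0 → A_x = 145.412 × 0.882948 = 128.4 kN.
ΣF_y = 0: A_y + T·sin28° − 50 − 55 = 0 → A_y = 105 − 145.412 × 0.469472 = 36.73 kN.

T = 145.4 kN, A_x = 128.4 kN, A_y = 36.73 kN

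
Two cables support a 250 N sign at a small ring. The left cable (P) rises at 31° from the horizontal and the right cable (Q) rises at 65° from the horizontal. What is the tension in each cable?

T_P = 106.2 N, T_Q = 215.5 N

ΣF_x = 0: −T_P·cos31° + T_Q·cos65° = 0 → T_Q = 2.02823·T_P.
ΣF_y = 0: T_P·sin31° + T_Q·sin65° = 250.
Substitute: T_P·(0.515038 + 2.02823·0.906308) = 250 → T_P = 106.237 ≈ 106.2 N.
Then T_Q = 2.02823 × 106.237 = 215.5 N.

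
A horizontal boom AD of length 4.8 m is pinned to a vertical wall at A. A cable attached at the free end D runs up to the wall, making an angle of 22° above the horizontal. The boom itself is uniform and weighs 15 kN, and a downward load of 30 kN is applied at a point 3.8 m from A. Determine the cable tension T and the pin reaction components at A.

ΣM about A: T·sin22°·4.8 − 15·2.4 − 30·3.8 = 0 → T = 150/(4.8·0.374607) = 83.4208 ≈ 83.42 kN.
ΣF_x = 0: A_x − T·cos22° = 0 → A_x = 83.4208 × 0.927184 = 77.35 kN.
ΣF_y = 0: A_y + T·sin22° − 15 − 30 = 0 → A_y = 45 − 83.4208 × 0.374607 = 13.75 kN.

T = 83.42 kN, A_x = 77.35 kN, A_y = 13.75 kN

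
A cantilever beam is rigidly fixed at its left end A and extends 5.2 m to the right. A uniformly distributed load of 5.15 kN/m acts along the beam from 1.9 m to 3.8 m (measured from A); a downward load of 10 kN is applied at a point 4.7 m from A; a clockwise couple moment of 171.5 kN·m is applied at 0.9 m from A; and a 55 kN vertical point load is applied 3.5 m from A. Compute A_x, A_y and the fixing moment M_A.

Resultant of the distributed load: 5.15 × 1.9 = 9.785 kN at 2.85 m from A.
ΣF_x = 0: A_x = 0.
ΣF_y = 0: A_y − 5.15·1.9 − 10 − 55 = 0 → A_y = 74.78 kN.
ΣM about A: M_A − (5.15·1.9)·2.85 − 10·4.7 − 171.5 − 55·3.5 = 0 → M_A = 438.9 kN·m.

A_x = 0, A_y = 74.78 kN, M_A = 438.9 kN·m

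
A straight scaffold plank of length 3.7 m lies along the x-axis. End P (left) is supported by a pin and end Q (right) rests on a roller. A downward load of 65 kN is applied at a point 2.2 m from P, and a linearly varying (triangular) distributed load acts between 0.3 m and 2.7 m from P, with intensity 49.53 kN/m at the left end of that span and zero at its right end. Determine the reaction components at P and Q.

Resultant of the triangular load: ½ × 49.53 × 2.4 = 59.436 kN, acting at 1.1 m from P (one-third of the span from the peak).
ΣM about P: Q_y·3.7 − 65·2.2 − (½·49.53·2.4)·1.1 = 0 → Q_y = 208.3796/3.7 = 56.3188 ≈ 56.32 kN.
ΣF_y = 0: P_y + 56.3188 − 65 − ½·49.53·2.4 = 0 → P_y = 68.12 kN.
ΣF_x = 0: no horizontal applied forces, so P_x = 0.

P_x = 0, P_y = 68.12 kN, Q_y = 56.32 kN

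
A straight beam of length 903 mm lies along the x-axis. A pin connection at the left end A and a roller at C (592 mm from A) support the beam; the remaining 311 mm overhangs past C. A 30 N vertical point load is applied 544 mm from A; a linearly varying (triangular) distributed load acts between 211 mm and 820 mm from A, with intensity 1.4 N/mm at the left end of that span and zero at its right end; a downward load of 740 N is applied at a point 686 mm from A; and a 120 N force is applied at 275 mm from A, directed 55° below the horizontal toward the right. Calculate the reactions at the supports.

A_x = -68.83 N, A_y = 65.75 N, C_y = 1229 N

Resultant of the triangular load: ½ × 1.4 × 609 = 426.3 N, acting at 414 mm from A (one-third of the span from the peak).
Taking moments about A: C_y·592 − 30·544 − (½·1.4·609)·414 − 740·686 − 120·sin55°·275 = 0 → C_y = 727480/592 = 1228.85 ≈ 1229 N.
ΣF_y = 0: A_y + 1228.85 − 30 − ½·1.4·609 − 740 − 120·sin55° = 0 → A_y = 65.75 N.
ΣF_x = 0: A_x + 120·cos55° = 0 → A_x = -68.83 N.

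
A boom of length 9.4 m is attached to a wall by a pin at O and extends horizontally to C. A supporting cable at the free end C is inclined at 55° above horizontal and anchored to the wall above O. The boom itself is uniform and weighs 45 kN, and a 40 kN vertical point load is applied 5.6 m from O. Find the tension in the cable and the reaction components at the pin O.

T = 56.56 kN, O_x = 32.44 kN, O_y = 38.67 kN

ΣM about O: T·sin55°·9.4 − 45·4.7 − 40·5.6 = 0 → T = 435.5/(9.4·0.819152) = 56.5582 ≈ 56.56 kN.
ΣF_x = 0: O_x − T·cos55° = 0 → O_x = 56.5582 × 0.573576 = 32.44 kN.
ΣF_y = 0: O_y + T·sin55° − 45 − 40 = 0 → O_y = 85 − 56.5582 × 0.819152 = 38.67 kN.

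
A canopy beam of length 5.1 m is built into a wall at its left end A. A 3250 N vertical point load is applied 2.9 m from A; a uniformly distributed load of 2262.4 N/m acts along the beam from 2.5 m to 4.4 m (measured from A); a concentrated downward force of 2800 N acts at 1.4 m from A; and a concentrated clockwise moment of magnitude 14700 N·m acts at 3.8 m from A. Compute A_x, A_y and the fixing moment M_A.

A_x = 0, A_y = 10350 N, M_A = 42880 N·m

Resultant of the distributed load: 2262.4 × 1.9 = 4298.56 N at 3.45 m from A.
ΣF_x = 0: A_x = 0.
ΣF_y = 0: A_y − 3250 − 2262.4·1.9 − 2800 = 0 → A_y = 10350 N.
ΣM about A: M_A − 3250·2.9 − (2262.4·1.9)·3.45 − 2800·1.4 − 14700 = 0 → M_A = 42880 N·m.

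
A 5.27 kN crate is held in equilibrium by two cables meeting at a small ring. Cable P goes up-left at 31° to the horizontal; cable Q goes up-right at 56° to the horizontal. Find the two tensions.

T_P = 2.951 kN, T_Q = 4.523 kN

ΣF_x = 0: −T_P·cos31° + T_Q·cos56° = 0 → T_Q = 1.53287·T_P.
ΣF_y = 0: T_P·sin31° + T_Q·sin56° = 5.27.
Substitute: T_P·(0.515038 + 1.53287·0.829038) = 5.27 → T_P = 2.95098 ≈ 2.951 kN.
Then T_Q = 1.53287 × 2.95098 = 4.523 kN.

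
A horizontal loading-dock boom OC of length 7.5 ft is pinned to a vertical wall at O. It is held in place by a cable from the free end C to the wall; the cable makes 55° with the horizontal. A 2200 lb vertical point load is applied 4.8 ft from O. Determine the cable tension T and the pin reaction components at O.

ΣM about O: T·sin55°·7.5 − 2200·4.8 = 0 → T = 10560/(7.5·0.819152) = 1718.85 ≈ 1719 lb.
ΣF_x = 0: O_x − T·cos55° = 0 → O_x = 1718.85 × 0.573576 = 985.9 lb.
ΣF_y = 0: O_y + T·sin55° − 2200 = 0 → O_y = 2200 − 1718.85 × 0.819152 = 792.0 lb.

T = 1719 lb, O_x = 985.9 lb, O_y = 792.0 lb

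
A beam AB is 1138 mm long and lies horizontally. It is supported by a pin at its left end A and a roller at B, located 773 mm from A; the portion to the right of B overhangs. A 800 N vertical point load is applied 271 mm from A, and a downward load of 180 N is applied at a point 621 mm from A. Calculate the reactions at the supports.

ΣM about A: B_y·773 − 800·271 − 180·621 = 0 → B_y = 328580/773 = 425.071 ≈ 425.1 N.
ΣF_y = 0: A_y + 425.071 − 800 − 180 = 0 → A_y = 554.9 N.
ΣF_x = 0: no horizontal applied forces, so A_x = 0.

A_x = 0, A_y = 554.9 N, B_y = 425.1 N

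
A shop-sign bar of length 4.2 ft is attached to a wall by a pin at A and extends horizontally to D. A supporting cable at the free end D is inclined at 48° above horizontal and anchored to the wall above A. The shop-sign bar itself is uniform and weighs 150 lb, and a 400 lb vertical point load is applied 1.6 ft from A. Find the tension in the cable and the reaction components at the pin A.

ΣM about A: T·sin48°·4.2 − 150·2.1 − 400·1.6 = 0 → T = 955/(4.2·0.743145) = 305.971 ≈ 306.0 lb.
ΣF_x = 0: A_x − T·cos48° = 0 → A_x = 305.971 × 0.669131 = 204.7 lb.
ΣF_y = 0: A_y + T·sin48° − 150 − 400 = 0 → A_y = 550 − 305.971 × 0.743145 = 322.6 lb.

T = 306.0 lb, A_x = 204.7 lb, A_y = 322.6 lb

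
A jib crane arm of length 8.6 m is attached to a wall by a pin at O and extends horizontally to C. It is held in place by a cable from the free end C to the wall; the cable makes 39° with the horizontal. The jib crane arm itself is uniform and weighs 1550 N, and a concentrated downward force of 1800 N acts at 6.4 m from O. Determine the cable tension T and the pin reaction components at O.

T = 3360 N, O_x = 2611 N, O_y = 1235 N

ΣM about O: T·sin39°·8.6 − 1550·4.3 − 1800·6.4 = 0 → T = 18185/(8.6·0.62932) = 3360.03 ≈ 3360 N.
ΣF_x = 0: O_x − T·cos39° = 0 → O_x = 3360.03 × 0.777146 = 2611 N.
ΣF_y = 0: O_y + T·sin39° − 1550 − 1800 = 0 → O_y = 3350 − 3360.03 × 0.62932 = 1235 N.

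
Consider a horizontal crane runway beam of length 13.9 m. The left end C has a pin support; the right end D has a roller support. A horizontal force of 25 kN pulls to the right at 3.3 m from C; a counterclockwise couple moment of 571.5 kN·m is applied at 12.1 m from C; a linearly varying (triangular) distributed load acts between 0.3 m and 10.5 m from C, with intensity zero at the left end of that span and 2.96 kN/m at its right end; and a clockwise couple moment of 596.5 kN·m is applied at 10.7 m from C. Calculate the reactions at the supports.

Resultant of the triangular load: ½ × 2.96 × 10.2 = 15.096 kN, acting at 7.1 m from C (one-third of the span from the peak).
Moments about C: D_y·13.9 + 571.5 − (½·2.96·10.2)·7.1 − 596.5 = 0 → D_y = 132.1816/13.9 = 9.50947 ≈ 9.509 kN.
ΣF_y = 0: C_y + 9.50947 − ½·2.96·10.2 = 0 → C_y = 5.587 kN.
ΣF_x = 0: C_x + 25 = 0 → C_x = -25.00 kN.

C_x = -25.00 kN, C_y = 5.587 kN, D_y = 9.509 kN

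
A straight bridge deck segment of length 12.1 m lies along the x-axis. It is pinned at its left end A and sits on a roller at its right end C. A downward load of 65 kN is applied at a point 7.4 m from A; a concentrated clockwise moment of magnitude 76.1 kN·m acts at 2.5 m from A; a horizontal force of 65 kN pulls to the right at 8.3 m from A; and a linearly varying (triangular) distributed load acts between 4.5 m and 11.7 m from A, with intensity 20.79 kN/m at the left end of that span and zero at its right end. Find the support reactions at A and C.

A_x = -65.00 kN, A_y = 51.12 kN, C_y = 88.72 kN

Resultant of the triangular load: ½ × 20.79 × 7.2 = 74.844 kN, acting at 6.9 m from A (one-third of the span from the peak).
Moments about A: C_y·12.1 − 65·7.4 − 76.1 − (½·20.79·7.2)·6.9 = 0 → C_y = 1073.5236/12.1 = 88.721 ≈ 88.72 kN.
ΣF_y = 0: A_y + 88.721 − 65 − ½·20.79·7.2 = 0 → A_y = 51.12 kN.
ΣF_x = 0: A_x + 65 = 0 → A_x = -65.00 kN.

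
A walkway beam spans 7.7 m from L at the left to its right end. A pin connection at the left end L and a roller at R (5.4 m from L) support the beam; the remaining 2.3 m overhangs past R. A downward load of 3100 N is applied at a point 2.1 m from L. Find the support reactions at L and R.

ΣM about L: R_y·5.4 − 3100·2.1 = 0 → R_y = 6510/5.4 = 1205.56 ≈ 1206 N.
ΣF_y = 0: L_y + 1205.56 − 3100 = 0 → L_y = 1894 N.
ΣF_x = 0: no horizontal applied forces, so L_x = 0.

L_x = 0, L_y = 1894 N, R_y = 1206 N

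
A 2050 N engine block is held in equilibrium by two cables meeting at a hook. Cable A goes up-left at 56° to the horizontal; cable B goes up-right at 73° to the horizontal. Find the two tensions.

ΣF_x = 0: −T_A·cos56° + T_B·cos73° = 0 → T_B = 1.91261·T_A.
ΣF_y = 0: T_A·sin56° + T_B·sin73° = 2050.
Substitute: T_A·(0.829038 + 1.91261·0.956305) = 2050 → T_A = 771.234 ≈ 771.2 N.
Then T_B = 1.91261 × 771.234 = 1475 N.

T_A = 771.2 N, T_B = 1475 N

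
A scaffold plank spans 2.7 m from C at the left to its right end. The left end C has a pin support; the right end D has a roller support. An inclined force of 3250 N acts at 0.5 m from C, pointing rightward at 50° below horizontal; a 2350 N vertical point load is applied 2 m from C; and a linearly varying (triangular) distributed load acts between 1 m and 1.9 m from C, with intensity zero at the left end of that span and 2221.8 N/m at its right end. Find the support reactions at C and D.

Resultant of the triangular load: ½ × 2221.8 × 0.9 = 999.81 N, acting at 1.6 m from C (one-third of the span from the peak).
Taking moments about C: D_y·2.7 − 3250·sin50°·0.5 − 2350·2 − (½·2221.8·0.9)·1.6 = 0 → D_y = 7544.52/2.7 = 2794.27 ≈ 2794 N.
ΣF_y = 0: C_y + 2794.27 − 3250·sin50° − 2350 − ½·2221.8·0.9 = 0 → C_y = 3045 N.
ΣF_x = 0: C_x + 3250·cos50° = 0 → C_x = -2089 N.

C_x = -2089 N, C_y = 3045 N, D_y = 2794 N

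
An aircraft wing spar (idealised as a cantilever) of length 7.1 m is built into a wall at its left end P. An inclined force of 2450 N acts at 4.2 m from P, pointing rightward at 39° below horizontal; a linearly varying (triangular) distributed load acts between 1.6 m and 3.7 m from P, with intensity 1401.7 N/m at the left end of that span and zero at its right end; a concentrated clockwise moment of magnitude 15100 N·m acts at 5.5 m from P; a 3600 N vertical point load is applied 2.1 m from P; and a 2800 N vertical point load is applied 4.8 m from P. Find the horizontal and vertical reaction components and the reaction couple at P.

Resultant of the triangular load: ½ × 1401.7 × 2.1 = 1471.785 N, acting at 2.3 m from P (one-third of the span from the peak).
ΣF_x = 0: P_x + 2450·cos39° = 0 → P_x = -1904 N.
ΣF_y = 0: P_y − 2450·sin39° − ½·1401.7·2.1 − 3600 − 2800 = 0 → P_y = 9414 N.
ΣM about P: M_P − 2450·sin39°·4.2 − (½·1401.7·2.1)·2.3 − 15100 − 3600·2.1 − 2800·4.8 = 0 → M_P = 45960 N·m.

P_x = -1904 N, P_y = 9414 N, M_P = 45960 N·m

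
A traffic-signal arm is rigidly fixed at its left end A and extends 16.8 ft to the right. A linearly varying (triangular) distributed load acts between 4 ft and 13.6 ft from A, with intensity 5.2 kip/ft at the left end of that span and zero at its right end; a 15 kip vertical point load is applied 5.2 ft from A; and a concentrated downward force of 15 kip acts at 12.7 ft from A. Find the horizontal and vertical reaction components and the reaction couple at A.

Resultant of the triangular load: ½ × 5.2 × 9.6 = 24.96 kip, acting at 7.2 ft from A (one-third of the span from the peak).
ΣF_x = 0: A_x = 0.
ΣF_y = 0: A_y − ½·5.2·9.6 − 15 − 15 = 0 → A_y = 54.96 kip.
ΣM about A: M_A − (½·5.2·9.6)·7.2 − 15·5.2 − 15·12.7 = 0 → M_A = 448.2 kip·ft.

A_x = 0, A_y = 54.96 kip, M_A = 448.2 kip·ft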